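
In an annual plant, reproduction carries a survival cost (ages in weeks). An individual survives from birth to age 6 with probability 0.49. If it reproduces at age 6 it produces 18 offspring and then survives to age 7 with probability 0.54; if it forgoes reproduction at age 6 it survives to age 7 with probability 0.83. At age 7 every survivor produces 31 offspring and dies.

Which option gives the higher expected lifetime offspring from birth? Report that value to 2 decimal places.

17.02

breed at age 6: R₀ = 0.49 × (18 + 0.54 × 31) = 0.49 × 34.7400 = 17.0226
delay to age 7: R₀ = 0.49 × (0.83 × 31) = 0.49 × 25.7300 = 12.6077
Higher: breed at age 6 (17.0226).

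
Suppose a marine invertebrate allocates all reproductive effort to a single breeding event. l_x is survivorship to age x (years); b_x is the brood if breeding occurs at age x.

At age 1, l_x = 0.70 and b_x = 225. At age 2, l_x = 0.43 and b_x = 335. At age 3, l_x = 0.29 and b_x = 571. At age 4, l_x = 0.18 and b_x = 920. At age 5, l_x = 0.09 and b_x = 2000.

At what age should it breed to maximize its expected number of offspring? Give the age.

Expected offspring if breeding at age x = l_x × b_x:
  age 1: 0.70 × 225 = 157.500
  age 2: 0.43 × 335 = 144.050
  age 3: 0.29 × 571 = 165.590
  age 4: 0.18 × 920 = 165.600
  age 5: 0.09 × 2000 = 180.000
Maximum at age 5 (180.000).

5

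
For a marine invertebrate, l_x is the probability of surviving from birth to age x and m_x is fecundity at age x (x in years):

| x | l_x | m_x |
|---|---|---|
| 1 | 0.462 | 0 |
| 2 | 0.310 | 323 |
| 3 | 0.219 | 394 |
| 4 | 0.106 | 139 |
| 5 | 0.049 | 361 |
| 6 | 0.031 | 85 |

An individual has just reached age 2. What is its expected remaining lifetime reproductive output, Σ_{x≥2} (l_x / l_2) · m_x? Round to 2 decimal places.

714.43

l_2 = 0.310. Conditional survival from age 2 to x is l_x / l_2.
  x=2: (0.310/0.310) × 323 = 323.0000
  x=3: (0.219/0.310) × 394 = 278.3419
  x=4: (0.106/0.310) × 139 = 47.5290
  x=5: (0.049/0.310) × 361 = 57.0613
  x=6: (0.031/0.310) × 85 = 8.5000
Sum = 323.0000 + 278.3419 + 47.5290 + 57.0613 + 8.5000 = 714.4323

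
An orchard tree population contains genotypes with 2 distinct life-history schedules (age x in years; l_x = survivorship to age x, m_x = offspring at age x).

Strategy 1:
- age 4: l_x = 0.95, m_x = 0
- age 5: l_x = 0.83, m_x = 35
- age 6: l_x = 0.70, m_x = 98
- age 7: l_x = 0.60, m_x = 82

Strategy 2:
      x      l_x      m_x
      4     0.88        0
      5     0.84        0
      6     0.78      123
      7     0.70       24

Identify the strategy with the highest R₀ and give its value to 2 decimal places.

146.85

Strategy 1: R₀ = 0.95×0 + 0.83×35 + 0.70×98 + 0.60×82 = 146.8500
Strategy 2: R₀ = 0.88×0 + 0.84×0 + 0.78×123 + 0.70×24 = 112.7400
Highest R₀: strategy 1 with 146.8500.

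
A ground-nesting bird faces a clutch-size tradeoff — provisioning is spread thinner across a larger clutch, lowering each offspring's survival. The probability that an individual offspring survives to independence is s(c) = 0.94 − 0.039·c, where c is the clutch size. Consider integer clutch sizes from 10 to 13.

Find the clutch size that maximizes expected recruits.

12

Expected recruits = c × s(c):
  c=10: 10 × 0.550 = 5.500
  c=11: 11 × 0.511 = 5.621
  c=12: 12 × 0.472 = 5.664
  c=13: 13 × 0.433 = 5.629
Maximum at c = 12 (5.664 recruits).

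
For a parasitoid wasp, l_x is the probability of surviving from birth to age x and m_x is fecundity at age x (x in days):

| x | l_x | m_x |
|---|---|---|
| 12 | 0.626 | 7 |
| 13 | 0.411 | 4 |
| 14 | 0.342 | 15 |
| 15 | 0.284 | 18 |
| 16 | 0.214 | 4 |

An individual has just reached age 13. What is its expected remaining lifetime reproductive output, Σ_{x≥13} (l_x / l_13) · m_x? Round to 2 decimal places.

31.00

l_13 = 0.411. Conditional survival from age 13 to x is l_x / l_13.
  x=13: (0.411/0.411) × 4 = 4.0000
  x=14: (0.342/0.411) × 15 = 12.4818
  x=15: (0.284/0.411) × 18 = 12.4380
  x=16: (0.214/0.411) × 4 = 2.0827
Sum = 4.0000 + 12.4818 + 12.4380 + 2.0827 = 31.0024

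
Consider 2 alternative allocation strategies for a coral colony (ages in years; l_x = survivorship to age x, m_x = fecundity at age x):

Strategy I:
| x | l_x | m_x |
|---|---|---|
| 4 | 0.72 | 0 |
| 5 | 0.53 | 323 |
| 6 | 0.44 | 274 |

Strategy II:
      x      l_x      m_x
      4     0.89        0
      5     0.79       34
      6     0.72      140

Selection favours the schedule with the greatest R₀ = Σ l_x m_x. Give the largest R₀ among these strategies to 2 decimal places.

291.75

Strategy I: R₀ = 0.72×0 + 0.53×323 + 0.44×274 = 291.7500
Strategy II: R₀ = 0.89×0 + 0.79×34 + 0.72×140 = 127.6600
Highest R₀: strategy I with 291.7500.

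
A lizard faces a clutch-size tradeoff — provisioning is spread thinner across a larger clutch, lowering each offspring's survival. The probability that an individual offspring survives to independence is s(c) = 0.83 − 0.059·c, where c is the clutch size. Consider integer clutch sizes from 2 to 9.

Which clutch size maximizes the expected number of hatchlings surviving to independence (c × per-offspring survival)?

7

Expected hatchlings surviving to independence = c × s(c):
  c=2: 2 × 0.712 = 1.424
  c=3: 3 × 0.653 = 1.959
  c=4: 4 × 0.594 = 2.376
  c=5: 5 × 0.535 = 2.675
  c=6: 6 × 0.476 = 2.856
  c=7: 7 × 0.417 = 2.919
  c=8: 8 × 0.358 = 2.864
  c=9: 9 × 0.299 = 2.691
Maximum at c = 7 (2.919 hatchlings surviving to independence).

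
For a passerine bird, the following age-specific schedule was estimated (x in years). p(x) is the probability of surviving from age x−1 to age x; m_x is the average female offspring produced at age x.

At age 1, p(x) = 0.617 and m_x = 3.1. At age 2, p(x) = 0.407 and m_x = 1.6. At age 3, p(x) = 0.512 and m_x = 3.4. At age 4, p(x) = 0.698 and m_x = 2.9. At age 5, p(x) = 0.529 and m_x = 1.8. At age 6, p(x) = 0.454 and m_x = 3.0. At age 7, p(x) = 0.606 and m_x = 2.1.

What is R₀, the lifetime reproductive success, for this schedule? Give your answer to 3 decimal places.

Survivorship from birth: l_x = p_1·p_2·…·p_x.
  l_1 = 0.61700
  l_2 = 0.25112
  l_3 = 0.12857
  l_4 = 0.08974
  l_5 = 0.04747
  l_6 = 0.02155
  l_7 = 0.01306
R₀ = Σ l_x m_x:
  age 1: 0.61700 × 3.1 = 1.9127
  age 2: 0.25112 × 1.6 = 0.4018
  age 3: 0.12857 × 3.4 = 0.4371
  age 4: 0.08974 × 2.9 = 0.2602
  age 5: 0.04747 × 1.8 = 0.0854
  age 6: 0.02155 × 3.0 = 0.0646
  age 7: 0.01306 × 2.1 = 0.0274
R₀ = 1.9127 + 0.4018 + 0.4371 + 0.2602 + 0.0854 + 0.0646 + 0.0274 = 3.1894

3.189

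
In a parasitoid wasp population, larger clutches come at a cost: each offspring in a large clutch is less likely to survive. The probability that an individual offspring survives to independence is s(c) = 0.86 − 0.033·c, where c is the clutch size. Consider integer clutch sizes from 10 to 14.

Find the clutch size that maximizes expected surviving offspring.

Expected surviving offspring = c × s(c):
  c=10: 10 × 0.530 = 5.300
  c=11: 11 × 0.497 = 5.467
  c=12: 12 × 0.464 = 5.568
  c=13: 13 × 0.431 = 5.603
  c=14: 14 × 0.398 = 5.572
Maximum at c = 13 (5.603 surviving offspring).

13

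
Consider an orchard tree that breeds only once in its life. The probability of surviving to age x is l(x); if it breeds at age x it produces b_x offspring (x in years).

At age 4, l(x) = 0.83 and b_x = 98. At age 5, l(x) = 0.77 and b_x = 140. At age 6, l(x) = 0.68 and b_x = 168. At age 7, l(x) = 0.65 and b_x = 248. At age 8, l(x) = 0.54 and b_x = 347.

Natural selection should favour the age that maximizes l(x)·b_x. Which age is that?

8

Expected offspring if breeding at age x = l(x) × b_x:
  age 4: 0.83 × 98 = 81.340
  age 5: 0.77 × 140 = 107.800
  age 6: 0.68 × 168 = 114.240
  age 7: 0.65 × 248 = 161.200
  age 8: 0.54 × 347 = 187.380
Maximum at age 8 (187.380).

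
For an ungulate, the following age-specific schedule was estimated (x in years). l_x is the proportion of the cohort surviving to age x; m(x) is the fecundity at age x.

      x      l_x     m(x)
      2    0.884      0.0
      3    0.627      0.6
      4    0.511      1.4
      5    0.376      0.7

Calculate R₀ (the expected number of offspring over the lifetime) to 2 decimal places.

1.35

R₀ = Σ l_x m(x):
  age 2: 0.884 × 0.0 = 0.0000
  age 3: 0.627 × 0.6 = 0.3762
  age 4: 0.511 × 1.4 = 0.7154
  age 5: 0.376 × 0.7 = 0.2632
R₀ = 0.0000 + 0.3762 + 0.7154 + 0.2632 = 1.3548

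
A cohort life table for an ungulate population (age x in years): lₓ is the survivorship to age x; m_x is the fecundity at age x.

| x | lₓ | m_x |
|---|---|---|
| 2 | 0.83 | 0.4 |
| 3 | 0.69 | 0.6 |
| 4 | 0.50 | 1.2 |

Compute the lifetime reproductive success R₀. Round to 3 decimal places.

1.346

R₀ = Σ lₓ m_x:
  age 2: 0.83 × 0.4 = 0.3320
  age 3: 0.69 × 0.6 = 0.4140
  age 4: 0.50 × 1.2 = 0.6000
R₀ = 0.3320 + 0.4140 + 0.6000 = 1.3460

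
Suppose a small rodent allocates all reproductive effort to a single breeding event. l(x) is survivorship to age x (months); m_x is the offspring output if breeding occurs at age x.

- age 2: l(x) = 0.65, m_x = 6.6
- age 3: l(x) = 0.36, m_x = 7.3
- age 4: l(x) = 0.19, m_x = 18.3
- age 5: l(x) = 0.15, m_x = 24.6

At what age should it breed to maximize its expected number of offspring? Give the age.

Expected offspring if breeding at age x = l(x) × m_x:
  age 2: 0.65 × 6.6 = 4.290
  age 3: 0.36 × 7.3 = 2.628
  age 4: 0.19 × 18.3 = 3.477
  age 5: 0.15 × 24.6 = 3.690
Maximum at age 2 (4.290).

2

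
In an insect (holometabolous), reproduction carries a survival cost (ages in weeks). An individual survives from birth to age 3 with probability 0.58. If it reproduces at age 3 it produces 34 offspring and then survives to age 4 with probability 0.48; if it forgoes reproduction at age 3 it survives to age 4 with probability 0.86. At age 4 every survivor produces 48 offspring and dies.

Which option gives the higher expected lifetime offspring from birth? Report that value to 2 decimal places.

breed at age 3: R₀ = 0.58 × (34 + 0.48 × 48) = 0.58 × 57.0400 = 33.0832
delay to age 4: R₀ = 0.58 × (0.86 × 48) = 0.58 × 41.2800 = 23.9424
Higher: breed at age 3 (33.0832).

33.08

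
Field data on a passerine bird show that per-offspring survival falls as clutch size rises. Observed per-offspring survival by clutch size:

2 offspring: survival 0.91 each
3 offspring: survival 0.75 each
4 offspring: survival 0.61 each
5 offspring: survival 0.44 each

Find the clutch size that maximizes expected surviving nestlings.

Expected surviving nestlings = c × s(c):
  c=2: 2 × 0.91 = 1.820
  c=3: 3 × 0.75 = 2.250
  c=4: 4 × 0.61 = 2.440
  c=5: 5 × 0.44 = 2.200
Maximum at c = 4 (2.440 surviving nestlings).

4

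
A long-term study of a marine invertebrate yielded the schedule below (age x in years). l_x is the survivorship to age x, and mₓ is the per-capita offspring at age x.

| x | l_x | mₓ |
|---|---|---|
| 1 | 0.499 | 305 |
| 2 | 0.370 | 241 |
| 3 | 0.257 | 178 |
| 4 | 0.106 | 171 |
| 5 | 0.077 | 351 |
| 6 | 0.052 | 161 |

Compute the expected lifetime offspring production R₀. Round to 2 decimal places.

R₀ = Σ l_x mₓ:
  age 1: 0.499 × 305 = 152.1950
  age 2: 0.370 × 241 = 89.1700
  age 3: 0.257 × 178 = 45.7460
  age 4: 0.106 × 171 = 18.1260
  age 5: 0.077 × 351 = 27.0270
  age 6: 0.052 × 161 = 8.3720
R₀ = 152.1950 + 89.1700 + 45.7460 + 18.1260 + 27.0270 + 8.3720 = 340.6360

340.64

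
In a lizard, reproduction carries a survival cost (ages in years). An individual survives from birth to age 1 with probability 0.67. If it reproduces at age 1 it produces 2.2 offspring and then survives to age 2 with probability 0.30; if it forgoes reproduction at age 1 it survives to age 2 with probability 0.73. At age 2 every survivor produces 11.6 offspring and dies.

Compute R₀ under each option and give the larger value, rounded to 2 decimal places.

breed at age 1: R₀ = 0.67 × (2.2 + 0.30 × 11.6) = 0.67 × 5.6800 = 3.8056
delay to age 2: R₀ = 0.67 × (0.73 × 11.6) = 0.67 × 8.4680 = 5.6736
Higher: delay to age 2 (5.6736).

5.67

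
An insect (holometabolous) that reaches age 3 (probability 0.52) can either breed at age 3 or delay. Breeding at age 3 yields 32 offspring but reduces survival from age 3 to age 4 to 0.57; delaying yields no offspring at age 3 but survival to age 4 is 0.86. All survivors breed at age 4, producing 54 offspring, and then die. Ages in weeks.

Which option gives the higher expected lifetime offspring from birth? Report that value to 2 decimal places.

32.65

breed at age 3: R₀ = 0.52 × (32 + 0.57 × 54) = 0.52 × 62.7800 = 32.6456
delay to age 4: R₀ = 0.52 × (0.86 × 54) = 0.52 × 46.4400 = 24.1488
Higher: breed at age 3 (32.6456).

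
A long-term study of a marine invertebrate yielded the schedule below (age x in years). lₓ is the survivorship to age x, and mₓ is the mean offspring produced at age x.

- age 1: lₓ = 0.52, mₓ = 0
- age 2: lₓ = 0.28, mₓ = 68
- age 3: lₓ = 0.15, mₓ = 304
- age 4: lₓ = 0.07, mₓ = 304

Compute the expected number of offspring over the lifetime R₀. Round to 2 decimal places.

85.92

R₀ = Σ lₓ mₓ:
  age 1: 0.52 × 0 = 0.0000
  age 2: 0.28 × 68 = 19.0400
  age 3: 0.15 × 304 = 45.6000
  age 4: 0.07 × 304 = 21.2800
R₀ = 0.0000 + 19.0400 + 45.6000 + 21.2800 = 85.9200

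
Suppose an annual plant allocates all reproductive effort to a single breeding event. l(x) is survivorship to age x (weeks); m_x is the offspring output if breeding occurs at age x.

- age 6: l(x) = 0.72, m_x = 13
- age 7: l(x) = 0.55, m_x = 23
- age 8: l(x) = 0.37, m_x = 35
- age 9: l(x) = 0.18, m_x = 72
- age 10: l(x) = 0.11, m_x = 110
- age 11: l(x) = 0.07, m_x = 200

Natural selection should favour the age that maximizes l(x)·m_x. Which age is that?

Expected offspring if breeding at age x = l(x) × m_x:
  age 6: 0.72 × 13 = 9.360
  age 7: 0.55 × 23 = 12.650
  age 8: 0.37 × 35 = 12.950
  age 9: 0.18 × 72 = 12.960
  age 10: 0.11 × 110 = 12.100
  age 11: 0.07 × 200 = 14.000
Maximum at age 11 (14.000).

11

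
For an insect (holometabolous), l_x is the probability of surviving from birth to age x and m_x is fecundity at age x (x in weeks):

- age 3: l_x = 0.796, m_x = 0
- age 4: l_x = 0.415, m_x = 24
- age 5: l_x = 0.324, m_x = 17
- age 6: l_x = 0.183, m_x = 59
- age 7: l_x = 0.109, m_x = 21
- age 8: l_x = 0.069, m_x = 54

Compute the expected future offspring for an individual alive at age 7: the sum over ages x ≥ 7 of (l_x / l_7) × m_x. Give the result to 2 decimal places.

l_7 = 0.109. Conditional survival from age 7 to x is l_x / l_7.
  x=7: (0.109/0.109) × 21 = 21.0000
  x=8: (0.069/0.109) × 54 = 34.1835
Sum = 21.0000 + 34.1835 = 55.1835

55.18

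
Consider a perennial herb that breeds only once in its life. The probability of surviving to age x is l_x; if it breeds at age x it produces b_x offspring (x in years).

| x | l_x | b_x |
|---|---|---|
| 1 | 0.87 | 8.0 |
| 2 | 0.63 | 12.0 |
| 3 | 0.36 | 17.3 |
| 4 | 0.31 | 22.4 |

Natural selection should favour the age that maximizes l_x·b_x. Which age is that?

2

Expected offspring if breeding at age x = l_x × b_x:
  age 1: 0.87 × 8.0 = 6.960
  age 2: 0.63 × 12.0 = 7.560
  age 3: 0.36 × 17.3 = 6.228
  age 4: 0.31 × 22.4 = 6.944
Maximum at age 2 (7.560).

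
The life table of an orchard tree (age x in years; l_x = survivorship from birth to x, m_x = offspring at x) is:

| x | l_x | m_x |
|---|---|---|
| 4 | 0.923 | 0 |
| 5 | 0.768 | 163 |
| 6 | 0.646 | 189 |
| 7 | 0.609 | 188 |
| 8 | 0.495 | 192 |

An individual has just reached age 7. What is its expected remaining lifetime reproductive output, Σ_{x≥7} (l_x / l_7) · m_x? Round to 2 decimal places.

l_7 = 0.609. Conditional survival from age 7 to x is l_x / l_7.
  x=7: (0.609/0.609) × 188 = 188.0000
  x=8: (0.495/0.609) × 192 = 156.0591
Sum = 188.0000 + 156.0591 = 344.0591

344.06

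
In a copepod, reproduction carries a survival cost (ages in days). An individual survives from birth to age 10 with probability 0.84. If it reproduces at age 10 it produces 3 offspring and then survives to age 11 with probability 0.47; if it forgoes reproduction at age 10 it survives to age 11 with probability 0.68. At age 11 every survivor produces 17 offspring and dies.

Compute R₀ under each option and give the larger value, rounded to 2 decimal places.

9.71

breed at age 10: R₀ = 0.84 × (3 + 0.47 × 17) = 0.84 × 10.9900 = 9.2316
delay to age 11: R₀ = 0.84 × (0.68 × 17) = 0.84 × 11.5600 = 9.7104
Higher: delay to age 11 (9.7104).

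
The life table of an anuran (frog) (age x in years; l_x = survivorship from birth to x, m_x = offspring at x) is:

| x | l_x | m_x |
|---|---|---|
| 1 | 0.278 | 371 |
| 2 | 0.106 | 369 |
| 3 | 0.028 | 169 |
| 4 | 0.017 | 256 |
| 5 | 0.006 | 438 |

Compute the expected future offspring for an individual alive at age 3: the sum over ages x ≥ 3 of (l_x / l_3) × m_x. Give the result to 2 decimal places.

418.29

l_3 = 0.028. Conditional survival from age 3 to x is l_x / l_3.
  x=3: (0.028/0.028) × 169 = 169.0000
  x=4: (0.017/0.028) × 256 = 155.4286
  x=5: (0.006/0.028) × 438 = 93.8571
Sum = 169.0000 + 155.4286 + 93.8571 = 418.2857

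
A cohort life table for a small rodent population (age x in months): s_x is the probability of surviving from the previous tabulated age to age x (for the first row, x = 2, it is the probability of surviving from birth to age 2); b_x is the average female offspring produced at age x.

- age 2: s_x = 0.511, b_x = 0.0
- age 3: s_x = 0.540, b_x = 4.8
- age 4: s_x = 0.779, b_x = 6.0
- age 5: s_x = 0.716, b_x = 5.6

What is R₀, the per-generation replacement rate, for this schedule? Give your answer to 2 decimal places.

Survivorship from birth: l_x = s_2·s_3·…·s_x.
  l_2 = 0.51100
  l_3 = 0.27594
  l_4 = 0.21496
  l_5 = 0.15391
R₀ = Σ l_x b_x:
  age 2: 0.51100 × 0.0 = 0.0000
  age 3: 0.27594 × 4.8 = 1.3245
  age 4: 0.21496 × 6.0 = 1.2898
  age 5: 0.15391 × 5.6 = 0.8619
R₀ = 0.0000 + 1.3245 + 1.2898 + 0.8619 = 3.4762

3.48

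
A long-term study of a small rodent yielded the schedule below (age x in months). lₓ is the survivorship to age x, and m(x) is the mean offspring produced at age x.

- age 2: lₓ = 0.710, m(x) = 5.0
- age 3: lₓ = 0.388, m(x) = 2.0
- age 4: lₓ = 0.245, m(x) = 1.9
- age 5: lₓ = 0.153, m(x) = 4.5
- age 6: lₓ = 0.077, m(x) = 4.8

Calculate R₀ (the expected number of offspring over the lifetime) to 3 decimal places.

R₀ = Σ lₓ m(x):
  age 2: 0.710 × 5.0 = 3.5500
  age 3: 0.388 × 2.0 = 0.7760
  age 4: 0.245 × 1.9 = 0.4655
  age 5: 0.153 × 4.5 = 0.6885
  age 6: 0.077 × 4.8 = 0.3696
R₀ = 3.5500 + 0.7760 + 0.4655 + 0.6885 + 0.3696 = 5.8496

5.850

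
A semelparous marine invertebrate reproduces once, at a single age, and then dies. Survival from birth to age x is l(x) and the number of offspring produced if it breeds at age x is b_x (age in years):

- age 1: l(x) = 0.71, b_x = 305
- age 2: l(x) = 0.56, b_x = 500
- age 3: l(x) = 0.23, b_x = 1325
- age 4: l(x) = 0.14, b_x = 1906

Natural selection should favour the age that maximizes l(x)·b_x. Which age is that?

3

Expected offspring if breeding at age x = l(x) × b_x:
  age 1: 0.71 × 305 = 216.550
  age 2: 0.56 × 500 = 280.000
  age 3: 0.23 × 1325 = 304.750
  age 4: 0.14 × 1906 = 266.840
Maximum at age 3 (304.750).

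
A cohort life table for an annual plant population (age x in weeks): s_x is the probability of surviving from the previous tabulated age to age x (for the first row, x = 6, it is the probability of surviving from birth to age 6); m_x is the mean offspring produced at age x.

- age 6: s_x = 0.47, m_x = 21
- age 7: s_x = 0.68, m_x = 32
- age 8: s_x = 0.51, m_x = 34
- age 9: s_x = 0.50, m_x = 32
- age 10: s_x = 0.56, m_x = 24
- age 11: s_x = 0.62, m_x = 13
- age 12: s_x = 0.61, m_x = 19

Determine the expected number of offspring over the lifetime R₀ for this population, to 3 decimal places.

30.038

Survivorship from birth: l_x = s_6·s_7·…·s_x.
  l_6 = 0.47000
  l_7 = 0.31960
  l_8 = 0.16300
  l_9 = 0.08150
  l_10 = 0.04564
  l_11 = 0.02830
  l_12 = 0.01726
R₀ = Σ l_x m_x:
  age 6: 0.47000 × 21 = 9.8700
  age 7: 0.31960 × 32 = 10.2272
  age 8: 0.16300 × 34 = 5.5420
  age 9: 0.08150 × 32 = 2.6080
  age 10: 0.04564 × 24 = 1.0954
  age 11: 0.02830 × 13 = 0.3679
  age 12: 0.01726 × 19 = 0.3279
R₀ = 9.8700 + 10.2272 + 5.5420 + 2.6080 + 1.0954 + 0.3679 + 0.3279 = 30.0384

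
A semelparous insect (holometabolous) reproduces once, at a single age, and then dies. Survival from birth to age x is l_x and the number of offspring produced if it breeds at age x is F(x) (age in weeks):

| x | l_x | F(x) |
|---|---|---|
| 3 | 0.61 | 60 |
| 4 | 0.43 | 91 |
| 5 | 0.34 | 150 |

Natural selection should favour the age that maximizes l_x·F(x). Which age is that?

5

Expected offspring if breeding at age x = l_x × F(x):
  age 3: 0.61 × 60 = 36.600
  age 4: 0.43 × 91 = 39.130
  age 5: 0.34 × 150 = 51.000
Maximum at age 5 (51.000).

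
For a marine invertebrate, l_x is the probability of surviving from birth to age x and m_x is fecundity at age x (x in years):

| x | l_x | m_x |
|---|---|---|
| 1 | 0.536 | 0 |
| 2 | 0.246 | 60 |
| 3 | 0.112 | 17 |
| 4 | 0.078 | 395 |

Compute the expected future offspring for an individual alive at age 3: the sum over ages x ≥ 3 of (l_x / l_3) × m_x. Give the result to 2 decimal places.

l_3 = 0.112. Conditional survival from age 3 to x is l_x / l_3.
  x=3: (0.112/0.112) × 17 = 17.0000
  x=4: (0.078/0.112) × 395 = 275.0893
Sum = 17.0000 + 275.0893 = 292.0893

292.09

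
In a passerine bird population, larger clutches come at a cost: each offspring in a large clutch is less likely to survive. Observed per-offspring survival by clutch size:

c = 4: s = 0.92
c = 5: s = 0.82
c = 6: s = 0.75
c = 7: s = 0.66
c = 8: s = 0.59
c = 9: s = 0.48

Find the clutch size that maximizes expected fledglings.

Expected fledglings = c × s(c):
  c=4: 4 × 0.92 = 3.680
  c=5: 5 × 0.82 = 4.100
  c=6: 6 × 0.75 = 4.500
  c=7: 7 × 0.66 = 4.620
  c=8: 8 × 0.59 = 4.720
  c=9: 9 × 0.48 = 4.320
Maximum at c = 8 (4.720 fledglings).

8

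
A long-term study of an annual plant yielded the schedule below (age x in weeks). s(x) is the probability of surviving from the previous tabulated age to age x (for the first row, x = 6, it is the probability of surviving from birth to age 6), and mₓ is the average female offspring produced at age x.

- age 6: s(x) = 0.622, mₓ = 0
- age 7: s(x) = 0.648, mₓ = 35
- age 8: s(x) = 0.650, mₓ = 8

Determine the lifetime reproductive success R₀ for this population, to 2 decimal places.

16.20

Survivorship from birth: l_x = s_6·s_7·…·s_x.
  l_6 = 0.62200
  l_7 = 0.40306
  l_8 = 0.26199
R₀ = Σ l_x mₓ:
  age 6: 0.62200 × 0 = 0.0000
  age 7: 0.40306 × 35 = 14.1071
  age 8: 0.26199 × 8 = 2.0959
R₀ = 0.0000 + 14.1071 + 2.0959 = 16.2030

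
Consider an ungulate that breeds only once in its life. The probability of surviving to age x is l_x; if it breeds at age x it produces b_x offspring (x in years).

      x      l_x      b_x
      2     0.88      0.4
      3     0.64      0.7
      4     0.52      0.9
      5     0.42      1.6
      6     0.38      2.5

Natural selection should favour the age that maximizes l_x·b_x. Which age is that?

6

Expected offspring if breeding at age x = l_x × b_x:
  age 2: 0.88 × 0.4 = 0.352
  age 3: 0.64 × 0.7 = 0.448
  age 4: 0.52 × 0.9 = 0.468
  age 5: 0.42 × 1.6 = 0.672
  age 6: 0.38 × 2.5 = 0.950
Maximum at age 6 (0.950).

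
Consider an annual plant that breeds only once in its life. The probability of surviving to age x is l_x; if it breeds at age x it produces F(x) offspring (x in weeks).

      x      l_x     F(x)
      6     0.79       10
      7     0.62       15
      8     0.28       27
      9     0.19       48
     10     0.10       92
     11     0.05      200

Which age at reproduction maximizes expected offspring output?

11

Expected offspring if breeding at age x = l_x × F(x):
  age 6: 0.79 × 10 = 7.900
  age 7: 0.62 × 15 = 9.300
  age 8: 0.28 × 27 = 7.560
  age 9: 0.19 × 48 = 9.120
  age 10: 0.10 × 92 = 9.200
  age 11: 0.05 × 200 = 10.000
Maximum at age 11 (10.000).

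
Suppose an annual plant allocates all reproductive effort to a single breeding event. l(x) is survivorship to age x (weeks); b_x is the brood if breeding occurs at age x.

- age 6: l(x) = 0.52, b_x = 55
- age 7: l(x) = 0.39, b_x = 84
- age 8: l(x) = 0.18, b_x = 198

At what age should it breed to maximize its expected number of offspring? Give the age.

Expected offspring if breeding at age x = l(x) × b_x:
  age 6: 0.52 × 55 = 28.600
  age 7: 0.39 × 84 = 32.760
  age 8: 0.18 × 198 = 35.640
Maximum at age 8 (35.640).

8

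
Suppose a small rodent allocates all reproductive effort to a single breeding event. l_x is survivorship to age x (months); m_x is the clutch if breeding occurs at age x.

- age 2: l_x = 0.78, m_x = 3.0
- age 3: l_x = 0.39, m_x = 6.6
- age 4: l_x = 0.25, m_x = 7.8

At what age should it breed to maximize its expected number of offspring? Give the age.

3

Expected offspring if breeding at age x = l_x × m_x:
  age 2: 0.78 × 3.0 = 2.340
  age 3: 0.39 × 6.6 = 2.574
  age 4: 0.25 × 7.8 = 1.950
Maximum at age 3 (2.574).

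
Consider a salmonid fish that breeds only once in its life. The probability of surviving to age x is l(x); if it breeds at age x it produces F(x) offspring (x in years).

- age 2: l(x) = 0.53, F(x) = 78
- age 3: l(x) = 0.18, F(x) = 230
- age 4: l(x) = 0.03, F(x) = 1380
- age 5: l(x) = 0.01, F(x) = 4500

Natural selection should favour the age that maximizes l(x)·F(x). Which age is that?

5

Expected offspring if breeding at age x = l(x) × F(x):
  age 2: 0.53 × 78 = 41.340
  age 3: 0.18 × 230 = 41.400
  age 4: 0.03 × 1380 = 41.400
  age 5: 0.01 × 4500 = 45.000
Maximum at age 5 (45.000).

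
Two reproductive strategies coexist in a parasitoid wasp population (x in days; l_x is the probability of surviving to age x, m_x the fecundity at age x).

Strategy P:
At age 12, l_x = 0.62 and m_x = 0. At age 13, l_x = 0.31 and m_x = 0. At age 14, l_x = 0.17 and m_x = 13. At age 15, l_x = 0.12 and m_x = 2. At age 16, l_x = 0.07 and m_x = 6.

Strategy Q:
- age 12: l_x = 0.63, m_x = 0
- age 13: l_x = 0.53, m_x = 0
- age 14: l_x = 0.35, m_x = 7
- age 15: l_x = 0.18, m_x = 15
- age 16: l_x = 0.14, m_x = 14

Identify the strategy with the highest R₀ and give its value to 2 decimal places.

Strategy P: R₀ = 0.62×0 + 0.31×0 + 0.17×13 + 0.12×2 + 0.07×6 = 2.8700
Strategy Q: R₀ = 0.63×0 + 0.53×0 + 0.35×7 + 0.18×15 + 0.14×14 = 7.1100
Highest R₀: strategy Q with 7.1100.

7.11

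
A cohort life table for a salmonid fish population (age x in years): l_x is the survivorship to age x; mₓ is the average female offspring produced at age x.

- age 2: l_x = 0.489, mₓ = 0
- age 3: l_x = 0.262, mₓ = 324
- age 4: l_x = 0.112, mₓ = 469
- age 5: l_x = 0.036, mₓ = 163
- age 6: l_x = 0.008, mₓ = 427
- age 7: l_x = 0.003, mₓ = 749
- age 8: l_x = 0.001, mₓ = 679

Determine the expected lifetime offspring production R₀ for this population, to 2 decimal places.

R₀ = Σ l_x mₓ:
  age 2: 0.489 × 0 = 0.0000
  age 3: 0.262 × 324 = 84.8880
  age 4: 0.112 × 469 = 52.5280
  age 5: 0.036 × 163 = 5.8680
  age 6: 0.008 × 427 = 3.4160
  age 7: 0.003 × 749 = 2.2470
  age 8: 0.001 × 679 = 0.6790
R₀ = 0.0000 + 84.8880 + 52.5280 + 5.8680 + 3.4160 + 2.2470 + 0.6790 = 149.6260

149.63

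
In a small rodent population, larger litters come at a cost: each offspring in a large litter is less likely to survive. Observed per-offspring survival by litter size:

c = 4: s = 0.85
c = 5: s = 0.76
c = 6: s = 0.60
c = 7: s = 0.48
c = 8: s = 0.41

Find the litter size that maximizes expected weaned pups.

Expected weaned pups = c × s(c):
  c=4: 4 × 0.85 = 3.400
  c=5: 5 × 0.76 = 3.800
  c=6: 6 × 0.60 = 3.600
  c=7: 7 × 0.48 = 3.360
  c=8: 8 × 0.41 = 3.280
Maximum at c = 5 (3.800 weaned pups).

5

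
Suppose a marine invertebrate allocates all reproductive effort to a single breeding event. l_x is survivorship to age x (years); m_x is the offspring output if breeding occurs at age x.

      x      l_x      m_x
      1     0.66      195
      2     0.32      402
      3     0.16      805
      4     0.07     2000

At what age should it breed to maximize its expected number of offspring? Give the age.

4

Expected offspring if breeding at age x = l_x × m_x:
  age 1: 0.66 × 195 = 128.700
  age 2: 0.32 × 402 = 128.640
  age 3: 0.16 × 805 = 128.800
  age 4: 0.07 × 2000 = 140.000
Maximum at age 4 (140.000).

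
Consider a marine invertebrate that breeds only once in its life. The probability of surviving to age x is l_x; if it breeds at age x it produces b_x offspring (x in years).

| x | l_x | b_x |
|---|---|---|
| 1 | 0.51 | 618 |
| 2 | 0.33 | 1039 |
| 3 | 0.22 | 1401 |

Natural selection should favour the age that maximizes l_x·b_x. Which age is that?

2

Expected offspring if breeding at age x = l_x × b_x:
  age 1: 0.51 × 618 = 315.180
  age 2: 0.33 × 1039 = 342.870
  age 3: 0.22 × 1401 = 308.220
Maximum at age 2 (342.870).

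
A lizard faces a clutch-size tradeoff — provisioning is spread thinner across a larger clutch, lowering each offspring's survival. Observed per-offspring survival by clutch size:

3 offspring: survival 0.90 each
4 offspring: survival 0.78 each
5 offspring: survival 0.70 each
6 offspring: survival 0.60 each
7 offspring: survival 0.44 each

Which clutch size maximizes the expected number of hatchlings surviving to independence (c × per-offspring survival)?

6

Expected hatchlings surviving to independence = c × s(c):
  c=3: 3 × 0.90 = 2.700
  c=4: 4 × 0.78 = 3.120
  c=5: 5 × 0.70 = 3.500
  c=6: 6 × 0.60 = 3.600
  c=7: 7 × 0.44 = 3.080
Maximum at c = 6 (3.600 hatchlings surviving to independence).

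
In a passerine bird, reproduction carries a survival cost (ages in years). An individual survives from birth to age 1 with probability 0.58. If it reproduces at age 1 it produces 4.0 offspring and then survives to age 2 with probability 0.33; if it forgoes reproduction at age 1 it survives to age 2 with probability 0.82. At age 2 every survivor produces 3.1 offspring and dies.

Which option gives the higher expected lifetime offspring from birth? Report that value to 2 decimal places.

breed at age 1: R₀ = 0.58 × (4.0 + 0.33 × 3.1) = 0.58 × 5.0230 = 2.9133
delay to age 2: R₀ = 0.58 × (0.82 × 3.1) = 0.58 × 2.5420 = 1.4744
Higher: breed at age 1 (2.9133).

2.91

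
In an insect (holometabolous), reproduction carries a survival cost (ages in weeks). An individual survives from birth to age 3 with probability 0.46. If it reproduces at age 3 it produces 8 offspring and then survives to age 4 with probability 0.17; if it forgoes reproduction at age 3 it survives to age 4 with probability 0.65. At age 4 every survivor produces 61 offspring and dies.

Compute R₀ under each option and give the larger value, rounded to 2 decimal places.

breed at age 3: R₀ = 0.46 × (8 + 0.17 × 61) = 0.46 × 18.3700 = 8.4502
delay to age 4: R₀ = 0.46 × (0.65 × 61) = 0.46 × 39.6500 = 18.2390
Higher: delay to age 4 (18.2390).

18.24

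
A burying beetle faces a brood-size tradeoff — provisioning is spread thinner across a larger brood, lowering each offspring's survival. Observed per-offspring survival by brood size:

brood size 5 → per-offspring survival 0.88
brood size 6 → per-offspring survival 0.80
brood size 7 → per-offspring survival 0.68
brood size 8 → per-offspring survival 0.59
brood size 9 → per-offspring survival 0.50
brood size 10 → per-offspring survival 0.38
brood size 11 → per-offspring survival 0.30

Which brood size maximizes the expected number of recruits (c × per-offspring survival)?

Expected recruits = c × s(c):
  c=5: 5 × 0.88 = 4.400
  c=6: 6 × 0.80 = 4.800
  c=7: 7 × 0.68 = 4.760
  c=8: 8 × 0.59 = 4.720
  c=9: 9 × 0.50 = 4.500
  c=10: 10 × 0.38 = 3.800
  c=11: 11 × 0.30 = 3.300
Maximum at c = 6 (4.800 recruits).

6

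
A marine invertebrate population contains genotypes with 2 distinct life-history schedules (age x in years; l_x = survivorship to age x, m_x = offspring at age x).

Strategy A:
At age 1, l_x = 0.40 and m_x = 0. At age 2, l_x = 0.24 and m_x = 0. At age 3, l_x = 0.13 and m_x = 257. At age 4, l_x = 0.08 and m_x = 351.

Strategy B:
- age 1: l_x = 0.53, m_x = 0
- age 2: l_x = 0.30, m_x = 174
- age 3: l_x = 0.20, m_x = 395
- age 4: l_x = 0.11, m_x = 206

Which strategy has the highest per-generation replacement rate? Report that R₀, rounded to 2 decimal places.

153.86

Strategy A: R₀ = 0.40×0 + 0.24×0 + 0.13×257 + 0.08×351 = 61.4900
Strategy B: R₀ = 0.53×0 + 0.30×174 + 0.20×395 + 0.11×206 = 153.8600
Highest R₀: strategy B with 153.8600.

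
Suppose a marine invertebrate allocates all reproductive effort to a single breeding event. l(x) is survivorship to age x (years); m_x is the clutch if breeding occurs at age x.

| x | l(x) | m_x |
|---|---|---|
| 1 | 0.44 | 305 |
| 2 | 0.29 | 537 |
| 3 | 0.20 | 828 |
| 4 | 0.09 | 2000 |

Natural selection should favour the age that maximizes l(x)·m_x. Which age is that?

4

Expected offspring if breeding at age x = l(x) × m_x:
  age 1: 0.44 × 305 = 134.200
  age 2: 0.29 × 537 = 155.730
  age 3: 0.20 × 828 = 165.600
  age 4: 0.09 × 2000 = 180.000
Maximum at age 4 (180.000).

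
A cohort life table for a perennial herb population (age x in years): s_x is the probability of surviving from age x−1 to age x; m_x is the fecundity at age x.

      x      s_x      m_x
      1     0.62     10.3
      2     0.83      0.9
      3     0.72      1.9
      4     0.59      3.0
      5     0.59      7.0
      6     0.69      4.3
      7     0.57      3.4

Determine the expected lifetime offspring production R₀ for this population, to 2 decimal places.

9.67

Survivorship from birth: l_x = s_1·s_2·…·s_x.
  l_1 = 0.62000
  l_2 = 0.51460
  l_3 = 0.37051
  l_4 = 0.21860
  l_5 = 0.12898
  l_6 = 0.08899
  l_7 = 0.05073
R₀ = Σ l_x m_x:
  age 1: 0.62000 × 10.3 = 6.3860
  age 2: 0.51460 × 0.9 = 0.4631
  age 3: 0.37051 × 1.9 = 0.7040
  age 4: 0.21860 × 3.0 = 0.6558
  age 5: 0.12898 × 7.0 = 0.9029
  age 6: 0.08899 × 4.3 = 0.3827
  age 7: 0.05073 × 3.4 = 0.1725
R₀ = 6.3860 + 0.4631 + 0.7040 + 0.6558 + 0.9029 + 0.3827 + 0.1725 = 9.6669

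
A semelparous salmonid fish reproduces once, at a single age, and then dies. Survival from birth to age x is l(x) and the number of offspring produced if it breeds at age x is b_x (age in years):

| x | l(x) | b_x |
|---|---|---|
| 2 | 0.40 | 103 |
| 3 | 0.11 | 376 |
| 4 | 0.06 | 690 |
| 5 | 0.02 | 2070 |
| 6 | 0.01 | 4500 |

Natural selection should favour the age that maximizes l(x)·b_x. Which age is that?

Expected offspring if breeding at age x = l(x) × b_x:
  age 2: 0.40 × 103 = 41.200
  age 3: 0.11 × 376 = 41.360
  age 4: 0.06 × 690 = 41.400
  age 5: 0.02 × 2070 = 41.400
  age 6: 0.01 × 4500 = 45.000
Maximum at age 6 (45.000).

6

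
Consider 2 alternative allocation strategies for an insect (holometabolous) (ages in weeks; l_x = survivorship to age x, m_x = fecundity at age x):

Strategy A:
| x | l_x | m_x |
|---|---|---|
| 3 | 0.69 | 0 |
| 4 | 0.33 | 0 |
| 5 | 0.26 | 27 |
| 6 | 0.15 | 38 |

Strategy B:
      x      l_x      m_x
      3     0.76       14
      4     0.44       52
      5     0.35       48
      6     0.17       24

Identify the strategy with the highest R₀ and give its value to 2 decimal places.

54.40

Strategy A: R₀ = 0.69×0 + 0.33×0 + 0.26×27 + 0.15×38 = 12.7200
Strategy B: R₀ = 0.76×14 + 0.44×52 + 0.35×48 + 0.17×24 = 54.4000
Highest R₀: strategy B with 54.4000.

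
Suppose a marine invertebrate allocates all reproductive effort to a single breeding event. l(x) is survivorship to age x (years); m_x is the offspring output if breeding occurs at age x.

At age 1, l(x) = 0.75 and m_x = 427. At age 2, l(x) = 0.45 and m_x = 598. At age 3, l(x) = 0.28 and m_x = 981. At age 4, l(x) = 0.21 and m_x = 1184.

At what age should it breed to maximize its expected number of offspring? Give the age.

Expected offspring if breeding at age x = l(x) × m_x:
  age 1: 0.75 × 427 = 320.250
  age 2: 0.45 × 598 = 269.100
  age 3: 0.28 × 981 = 274.680
  age 4: 0.21 × 1184 = 248.640
Maximum at age 1 (320.250).

1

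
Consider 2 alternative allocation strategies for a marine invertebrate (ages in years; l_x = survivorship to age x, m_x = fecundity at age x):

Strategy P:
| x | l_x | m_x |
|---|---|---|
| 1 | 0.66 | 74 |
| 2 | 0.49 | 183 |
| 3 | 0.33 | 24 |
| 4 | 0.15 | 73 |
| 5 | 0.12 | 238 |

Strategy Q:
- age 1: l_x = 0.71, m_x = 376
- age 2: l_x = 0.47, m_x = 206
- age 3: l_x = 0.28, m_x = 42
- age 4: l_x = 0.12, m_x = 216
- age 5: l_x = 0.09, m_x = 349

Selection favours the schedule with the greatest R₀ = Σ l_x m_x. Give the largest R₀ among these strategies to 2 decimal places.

Strategy P: R₀ = 0.66×74 + 0.49×183 + 0.33×24 + 0.15×73 + 0.12×238 = 185.9400
Strategy Q: R₀ = 0.71×376 + 0.47×206 + 0.28×42 + 0.12×216 + 0.09×349 = 432.8700
Highest R₀: strategy Q with 432.8700.

432.87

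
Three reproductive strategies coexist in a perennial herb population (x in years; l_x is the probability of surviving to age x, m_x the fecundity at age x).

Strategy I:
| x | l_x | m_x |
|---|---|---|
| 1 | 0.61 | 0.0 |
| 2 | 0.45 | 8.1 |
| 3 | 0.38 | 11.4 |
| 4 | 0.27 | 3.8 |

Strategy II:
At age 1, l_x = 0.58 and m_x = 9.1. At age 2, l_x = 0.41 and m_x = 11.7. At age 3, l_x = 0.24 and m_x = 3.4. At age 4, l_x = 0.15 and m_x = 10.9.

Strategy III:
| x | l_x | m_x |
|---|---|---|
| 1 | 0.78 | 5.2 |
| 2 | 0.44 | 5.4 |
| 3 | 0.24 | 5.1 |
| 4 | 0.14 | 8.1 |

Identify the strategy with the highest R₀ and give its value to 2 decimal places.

Strategy I: R₀ = 0.61×0.0 + 0.45×8.1 + 0.38×11.4 + 0.27×3.8 = 9.0030
Strategy II: R₀ = 0.58×9.1 + 0.41×11.7 + 0.24×3.4 + 0.15×10.9 = 12.5260
Strategy III: R₀ = 0.78×5.2 + 0.44×5.4 + 0.24×5.1 + 0.14×8.1 = 8.7900
Highest R₀: strategy II with 12.5260.

12.53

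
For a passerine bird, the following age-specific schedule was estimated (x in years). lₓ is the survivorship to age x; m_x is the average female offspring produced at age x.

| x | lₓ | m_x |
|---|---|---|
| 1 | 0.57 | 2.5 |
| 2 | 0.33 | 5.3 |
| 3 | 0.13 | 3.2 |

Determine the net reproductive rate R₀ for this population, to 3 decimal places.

3.590

R₀ = Σ lₓ m_x:
  age 1: 0.57 × 2.5 = 1.4250
  age 2: 0.33 × 5.3 = 1.7490
  age 3: 0.13 × 3.2 = 0.4160
R₀ = 1.4250 + 1.7490 + 0.4160 = 3.5900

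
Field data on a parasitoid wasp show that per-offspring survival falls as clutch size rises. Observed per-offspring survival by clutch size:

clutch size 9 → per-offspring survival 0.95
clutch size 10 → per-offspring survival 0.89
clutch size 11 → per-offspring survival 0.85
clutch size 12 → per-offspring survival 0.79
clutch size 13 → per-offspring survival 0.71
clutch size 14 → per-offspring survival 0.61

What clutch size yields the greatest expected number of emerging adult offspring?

12

Expected emerging adult offspring = c × s(c):
  c=9: 9 × 0.95 = 8.550
  c=10: 10 × 0.89 = 8.900
  c=11: 11 × 0.85 = 9.350
  c=12: 12 × 0.79 = 9.480
  c=13: 13 × 0.71 = 9.230
  c=14: 14 × 0.61 = 8.540
Maximum at c = 12 (9.480 emerging adult offspring).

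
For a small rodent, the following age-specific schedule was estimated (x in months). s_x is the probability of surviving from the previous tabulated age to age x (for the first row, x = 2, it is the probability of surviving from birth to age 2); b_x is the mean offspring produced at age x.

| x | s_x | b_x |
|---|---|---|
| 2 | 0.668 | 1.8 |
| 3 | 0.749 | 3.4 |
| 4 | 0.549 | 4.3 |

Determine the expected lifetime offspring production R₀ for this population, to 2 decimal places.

Survivorship from birth: l_x = s_2·s_3·…·s_x.
  l_2 = 0.66800
  l_3 = 0.50033
  l_4 = 0.27468
R₀ = Σ l_x b_x:
  age 2: 0.66800 × 1.8 = 1.2024
  age 3: 0.50033 × 3.4 = 1.7011
  age 4: 0.27468 × 4.3 = 1.1811
R₀ = 1.2024 + 1.7011 + 1.1811 = 4.0846

4.08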